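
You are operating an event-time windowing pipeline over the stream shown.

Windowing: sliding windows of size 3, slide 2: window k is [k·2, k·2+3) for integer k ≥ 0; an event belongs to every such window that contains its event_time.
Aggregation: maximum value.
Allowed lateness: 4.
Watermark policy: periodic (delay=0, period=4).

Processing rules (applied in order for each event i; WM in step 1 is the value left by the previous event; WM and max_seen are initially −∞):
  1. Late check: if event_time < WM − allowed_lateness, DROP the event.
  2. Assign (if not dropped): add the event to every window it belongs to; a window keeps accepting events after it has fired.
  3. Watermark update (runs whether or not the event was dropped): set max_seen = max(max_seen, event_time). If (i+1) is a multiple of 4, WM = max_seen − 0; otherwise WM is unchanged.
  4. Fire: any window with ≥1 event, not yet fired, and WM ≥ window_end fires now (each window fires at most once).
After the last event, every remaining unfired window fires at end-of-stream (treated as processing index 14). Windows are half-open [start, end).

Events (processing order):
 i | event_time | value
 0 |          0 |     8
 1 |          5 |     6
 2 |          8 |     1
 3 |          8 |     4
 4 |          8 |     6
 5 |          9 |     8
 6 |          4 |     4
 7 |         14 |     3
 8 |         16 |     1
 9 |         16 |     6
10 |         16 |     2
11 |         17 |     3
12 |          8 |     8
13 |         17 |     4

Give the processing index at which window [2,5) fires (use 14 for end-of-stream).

6

i=0 t=0 v=8: → [0,3); WM=−∞
i=1 t=5 v=6: → [4,7); WM=−∞
i=2 t=8 v=1: → [8,11),[6,9); WM=−∞
i=3 t=8 v=4: → [8,11),[6,9); WM=8; [0,3) fires=8 [4,7) fires=6
i=4 t=8 v=6: → [8,11),[6,9); WM=8
i=5 t=9 v=8: → [8,11); WM=8
i=6 t=4 v=4: → [4,7),[2,5); WM=8; [2,5) fires=4
i=7 t=14 v=3: → [14,17),[12,15); WM=14; [6,9) fires=6 [8,11) fires=8
i=8 t=16 v=1: → [16,19),[14,17); WM=14
i=9 t=16 v=6: → [16,19),[14,17); WM=14
i=10 t=16 v=2: → [16,19),[14,17); WM=14
i=11 t=17 v=3: → [16,19); WM=17; [12,15) fires=3 [14,17) fires=6
i=12 t=8 v=8: DROP (t<17-4); WM=17
i=13 t=17 v=4: → [16,19); WM=17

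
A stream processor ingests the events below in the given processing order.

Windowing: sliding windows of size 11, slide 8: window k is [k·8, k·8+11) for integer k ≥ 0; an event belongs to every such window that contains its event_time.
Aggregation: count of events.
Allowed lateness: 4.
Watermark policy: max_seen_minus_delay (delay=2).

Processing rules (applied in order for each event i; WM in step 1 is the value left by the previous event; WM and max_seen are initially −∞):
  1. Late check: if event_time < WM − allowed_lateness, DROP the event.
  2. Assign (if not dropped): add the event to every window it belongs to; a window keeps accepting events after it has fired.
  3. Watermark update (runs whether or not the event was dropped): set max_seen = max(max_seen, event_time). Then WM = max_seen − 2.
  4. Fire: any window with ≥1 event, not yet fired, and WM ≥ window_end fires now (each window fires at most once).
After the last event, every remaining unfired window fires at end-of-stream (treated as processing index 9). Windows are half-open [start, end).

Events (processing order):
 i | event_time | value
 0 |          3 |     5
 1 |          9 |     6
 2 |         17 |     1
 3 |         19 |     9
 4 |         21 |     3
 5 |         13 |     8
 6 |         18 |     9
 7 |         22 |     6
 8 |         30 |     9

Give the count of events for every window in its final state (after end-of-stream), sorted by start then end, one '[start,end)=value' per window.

i=0 t=3 v=5: → [0,11); WM=1
i=1 t=9 v=6: → [8,19),[0,11); WM=7
i=2 t=17 v=1: → [16,27),[8,19); WM=15; [0,11) fires=2
i=3 t=19 v=9: → [16,27); WM=17
i=4 t=21 v=3: → [16,27); WM=19; [8,19) fires=2
i=5 t=13 v=8: DROP (t<19-4); WM=19
i=6 t=18 v=9: → [16,27),[8,19); WM=19
i=7 t=22 v=6: → [16,27); WM=20
i=8 t=30 v=9: → [24,35); WM=28; [16,27) fires=5

[0,11)=2 [8,19)=3 [16,27)=5 [24,35)=1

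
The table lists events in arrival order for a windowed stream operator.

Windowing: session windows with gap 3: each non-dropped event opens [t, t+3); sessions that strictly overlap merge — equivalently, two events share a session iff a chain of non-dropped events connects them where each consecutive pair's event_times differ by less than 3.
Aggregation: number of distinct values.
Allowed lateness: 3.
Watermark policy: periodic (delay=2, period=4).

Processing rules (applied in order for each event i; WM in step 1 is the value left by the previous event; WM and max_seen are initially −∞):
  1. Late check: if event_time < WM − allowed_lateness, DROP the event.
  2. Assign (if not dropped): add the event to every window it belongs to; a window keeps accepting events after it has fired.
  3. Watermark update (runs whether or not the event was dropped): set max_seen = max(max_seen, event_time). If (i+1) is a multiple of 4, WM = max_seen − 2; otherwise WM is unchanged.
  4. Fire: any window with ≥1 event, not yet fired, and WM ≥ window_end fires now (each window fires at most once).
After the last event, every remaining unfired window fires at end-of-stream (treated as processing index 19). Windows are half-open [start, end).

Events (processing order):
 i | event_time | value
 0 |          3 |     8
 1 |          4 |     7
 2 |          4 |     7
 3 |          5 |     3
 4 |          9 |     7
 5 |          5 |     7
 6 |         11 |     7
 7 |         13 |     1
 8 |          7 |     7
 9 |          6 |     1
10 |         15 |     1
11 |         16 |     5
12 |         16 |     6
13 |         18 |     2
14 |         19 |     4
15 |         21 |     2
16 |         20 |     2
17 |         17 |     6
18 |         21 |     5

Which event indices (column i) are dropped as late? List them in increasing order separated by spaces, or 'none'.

i=0 t=3 v=8: → [3,6); WM=−∞
i=1 t=4 v=7: → [3,7); WM=−∞
i=2 t=4 v=7: → [3,7); WM=−∞
i=3 t=5 v=3: → [3,8); WM=3
i=4 t=9 v=7: → [9,12); WM=3
i=5 t=5 v=7: → [3,8); WM=3
i=6 t=11 v=7: → [9,14); WM=3
i=7 t=13 v=1: → [9,16); WM=11
i=8 t=7 v=7: DROP (t<11-3); WM=11
i=9 t=6 v=1: DROP (t<11-3); WM=11
i=10 t=15 v=1: → [9,18); WM=11
i=11 t=16 v=5: → [9,19); WM=14
i=12 t=16 v=6: → [9,19); WM=14
i=13 t=18 v=2: → [9,21); WM=14
i=14 t=19 v=4: → [9,22); WM=14
i=15 t=21 v=2: → [9,24); WM=19
i=16 t=20 v=2: → [9,24); WM=19
i=17 t=17 v=6: → [9,24); WM=19
i=18 t=21 v=5: → [9,24); WM=19

8 9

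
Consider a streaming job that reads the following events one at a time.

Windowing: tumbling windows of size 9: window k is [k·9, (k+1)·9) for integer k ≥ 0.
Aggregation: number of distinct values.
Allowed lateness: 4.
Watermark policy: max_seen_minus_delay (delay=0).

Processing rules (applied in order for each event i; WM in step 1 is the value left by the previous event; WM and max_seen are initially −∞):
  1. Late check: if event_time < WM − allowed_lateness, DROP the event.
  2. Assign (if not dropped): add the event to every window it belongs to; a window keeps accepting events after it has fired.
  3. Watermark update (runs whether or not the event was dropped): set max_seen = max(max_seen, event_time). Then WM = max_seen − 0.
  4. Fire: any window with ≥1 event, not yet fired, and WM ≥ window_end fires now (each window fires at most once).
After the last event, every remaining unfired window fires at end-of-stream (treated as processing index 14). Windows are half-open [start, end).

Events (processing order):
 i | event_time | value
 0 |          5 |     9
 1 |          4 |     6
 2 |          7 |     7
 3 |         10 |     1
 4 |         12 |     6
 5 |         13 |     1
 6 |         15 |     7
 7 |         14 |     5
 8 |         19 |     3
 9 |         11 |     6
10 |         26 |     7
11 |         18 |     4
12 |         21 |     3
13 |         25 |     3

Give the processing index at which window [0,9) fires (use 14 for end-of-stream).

3

i=0 t=5 v=9: → [0,9); WM=5
i=1 t=4 v=6: → [0,9); WM=5
i=2 t=7 v=7: → [0,9); WM=7
i=3 t=10 v=1: → [9,18); WM=10; [0,9) fires=3
i=4 t=12 v=6: → [9,18); WM=12
i=5 t=13 v=1: → [9,18); WM=13
i=6 t=15 v=7: → [9,18); WM=15
i=7 t=14 v=5: → [9,18); WM=15
i=8 t=19 v=3: → [18,27); WM=19; [9,18) fires=4
i=9 t=11 v=6: DROP (t<19-4); WM=19
i=10 t=26 v=7: → [18,27); WM=26
i=11 t=18 v=4: DROP (t<26-4); WM=26
i=12 t=21 v=3: DROP (t<26-4); WM=26
i=13 t=25 v=3: → [18,27); WM=26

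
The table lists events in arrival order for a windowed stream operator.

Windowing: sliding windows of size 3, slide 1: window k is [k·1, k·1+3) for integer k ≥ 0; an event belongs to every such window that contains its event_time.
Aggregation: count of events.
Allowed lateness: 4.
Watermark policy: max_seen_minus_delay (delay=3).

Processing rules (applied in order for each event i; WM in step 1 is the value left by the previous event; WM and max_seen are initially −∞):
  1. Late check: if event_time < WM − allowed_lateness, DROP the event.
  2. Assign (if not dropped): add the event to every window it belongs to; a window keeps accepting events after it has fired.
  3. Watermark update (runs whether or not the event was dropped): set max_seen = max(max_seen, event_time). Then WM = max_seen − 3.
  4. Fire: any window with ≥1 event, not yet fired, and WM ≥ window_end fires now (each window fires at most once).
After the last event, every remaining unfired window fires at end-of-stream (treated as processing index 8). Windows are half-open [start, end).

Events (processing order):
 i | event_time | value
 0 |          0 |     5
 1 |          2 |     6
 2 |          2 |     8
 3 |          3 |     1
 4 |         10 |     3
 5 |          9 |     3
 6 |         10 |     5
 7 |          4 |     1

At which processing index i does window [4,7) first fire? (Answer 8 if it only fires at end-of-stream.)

i=0 t=0 v=5: → [0,3); WM=-3
i=1 t=2 v=6: → [2,5),[1,4),[0,3); WM=-1
i=2 t=2 v=8: → [2,5),[1,4),[0,3); WM=-1
i=3 t=3 v=1: → [3,6),[2,5),[1,4); WM=0
i=4 t=10 v=3: → [10,13),[9,12),[8,11); WM=7; [0,3) fires=3 [1,4) fires=3 [2,5) fires=3 [3,6) fires=1
i=5 t=9 v=3: → [9,12),[8,11),[7,10); WM=7
i=6 t=10 v=5: → [10,13),[9,12),[8,11); WM=7
i=7 t=4 v=1: → [4,7),[3,6),[2,5); WM=7; [4,7) fires=1

7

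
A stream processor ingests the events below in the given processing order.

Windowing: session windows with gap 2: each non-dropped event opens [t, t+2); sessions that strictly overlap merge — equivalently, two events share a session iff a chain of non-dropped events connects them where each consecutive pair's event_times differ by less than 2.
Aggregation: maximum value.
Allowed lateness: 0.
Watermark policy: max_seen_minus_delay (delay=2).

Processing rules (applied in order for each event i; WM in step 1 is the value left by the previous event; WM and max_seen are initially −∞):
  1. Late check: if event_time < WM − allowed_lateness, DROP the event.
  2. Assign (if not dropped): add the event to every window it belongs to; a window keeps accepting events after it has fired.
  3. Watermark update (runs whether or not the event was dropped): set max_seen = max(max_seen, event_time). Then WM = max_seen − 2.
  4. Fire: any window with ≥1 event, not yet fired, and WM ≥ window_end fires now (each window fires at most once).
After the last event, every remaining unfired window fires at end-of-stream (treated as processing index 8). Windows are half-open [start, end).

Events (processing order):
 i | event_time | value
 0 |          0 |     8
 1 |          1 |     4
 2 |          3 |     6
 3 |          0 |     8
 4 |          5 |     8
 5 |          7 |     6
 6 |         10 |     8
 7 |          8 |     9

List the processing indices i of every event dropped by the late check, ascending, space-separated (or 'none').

3

i=0 t=0 v=8: → [0,2); WM=-2
i=1 t=1 v=4: → [0,3); WM=-1
i=2 t=3 v=6: → [3,5); WM=1
i=3 t=0 v=8: DROP (t<1-0); WM=1
i=4 t=5 v=8: → [5,7); WM=3
i=5 t=7 v=6: → [7,9); WM=5
i=6 t=10 v=8: → [10,12); WM=8
i=7 t=8 v=9: → [7,10); WM=8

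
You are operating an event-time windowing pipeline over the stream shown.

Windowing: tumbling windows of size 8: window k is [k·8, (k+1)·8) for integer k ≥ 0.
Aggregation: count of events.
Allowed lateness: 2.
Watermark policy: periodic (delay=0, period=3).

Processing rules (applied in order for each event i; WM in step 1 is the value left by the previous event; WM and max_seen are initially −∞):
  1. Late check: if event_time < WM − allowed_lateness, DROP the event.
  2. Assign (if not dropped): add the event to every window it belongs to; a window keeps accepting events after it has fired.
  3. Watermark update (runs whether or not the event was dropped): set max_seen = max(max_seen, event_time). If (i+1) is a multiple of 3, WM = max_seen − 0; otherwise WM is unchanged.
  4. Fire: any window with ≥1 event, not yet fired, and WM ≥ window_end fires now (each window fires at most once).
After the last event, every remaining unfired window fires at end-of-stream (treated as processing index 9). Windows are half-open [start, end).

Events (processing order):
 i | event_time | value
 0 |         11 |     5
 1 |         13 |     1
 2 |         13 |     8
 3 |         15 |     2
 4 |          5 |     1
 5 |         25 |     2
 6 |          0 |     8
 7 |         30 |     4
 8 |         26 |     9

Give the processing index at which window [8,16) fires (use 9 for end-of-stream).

i=0 t=11 v=5: → [8,16); WM=−∞
i=1 t=13 v=1: → [8,16); WM=−∞
i=2 t=13 v=8: → [8,16); WM=13
i=3 t=15 v=2: → [8,16); WM=13
i=4 t=5 v=1: DROP (t<13-2); WM=13
i=5 t=25 v=2: → [24,32); WM=25; [8,16) fires=4
i=6 t=0 v=8: DROP (t<25-2); WM=25
i=7 t=30 v=4: → [24,32); WM=25
i=8 t=26 v=9: → [24,32); WM=30

5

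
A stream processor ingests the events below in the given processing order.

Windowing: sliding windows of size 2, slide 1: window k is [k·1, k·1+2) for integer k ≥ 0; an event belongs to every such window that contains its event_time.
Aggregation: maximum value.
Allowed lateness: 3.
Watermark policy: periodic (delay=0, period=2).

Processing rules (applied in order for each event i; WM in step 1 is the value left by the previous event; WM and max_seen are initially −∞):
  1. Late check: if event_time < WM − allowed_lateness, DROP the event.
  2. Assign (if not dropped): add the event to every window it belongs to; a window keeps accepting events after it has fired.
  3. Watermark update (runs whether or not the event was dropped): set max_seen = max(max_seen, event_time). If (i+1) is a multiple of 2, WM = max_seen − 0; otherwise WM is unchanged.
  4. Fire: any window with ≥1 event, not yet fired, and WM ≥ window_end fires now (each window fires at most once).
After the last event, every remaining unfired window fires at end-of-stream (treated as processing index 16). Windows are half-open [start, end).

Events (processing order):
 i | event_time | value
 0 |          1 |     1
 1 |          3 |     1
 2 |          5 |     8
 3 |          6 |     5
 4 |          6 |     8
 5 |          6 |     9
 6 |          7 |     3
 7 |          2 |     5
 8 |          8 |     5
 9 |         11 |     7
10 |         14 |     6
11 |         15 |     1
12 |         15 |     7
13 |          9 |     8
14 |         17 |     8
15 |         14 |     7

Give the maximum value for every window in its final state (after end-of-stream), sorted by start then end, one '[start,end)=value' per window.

i=0 t=1 v=1: → [1,3),[0,2); WM=−∞
i=1 t=3 v=1: → [3,5),[2,4); WM=3; [0,2) fires=1 [1,3) fires=1
i=2 t=5 v=8: → [5,7),[4,6); WM=3
i=3 t=6 v=5: → [6,8),[5,7); WM=6; [2,4) fires=1 [3,5) fires=1 [4,6) fires=8
i=4 t=6 v=8: → [6,8),[5,7); WM=6
i=5 t=6 v=9: → [6,8),[5,7); WM=6
i=6 t=7 v=3: → [7,9),[6,8); WM=6
i=7 t=2 v=5: DROP (t<6-3); WM=7; [5,7) fires=9
i=8 t=8 v=5: → [8,10),[7,9); WM=7
i=9 t=11 v=7: → [11,13),[10,12); WM=11; [6,8) fires=9 [7,9) fires=5 [8,10) fires=5
i=10 t=14 v=6: → [14,16),[13,15); WM=11
i=11 t=15 v=1: → [15,17),[14,16); WM=15; [10,12) fires=7 [11,13) fires=7 [13,15) fires=6
i=12 t=15 v=7: → [15,17),[14,16); WM=15
i=13 t=9 v=8: DROP (t<15-3); WM=15
i=14 t=17 v=8: → [17,19),[16,18); WM=15
i=15 t=14 v=7: → [14,16),[13,15); WM=17; [14,16) fires=7 [15,17) fires=7

[0,2)=1 [1,3)=1 [2,4)=1 [3,5)=1 [4,6)=8 [5,7)=9 [6,8)=9 [7,9)=5 [8,10)=5 [10,12)=7 [11,13)=7 [13,15)=7 [14,16)=7 [15,17)=7 [16,18)=8 [17,19)=8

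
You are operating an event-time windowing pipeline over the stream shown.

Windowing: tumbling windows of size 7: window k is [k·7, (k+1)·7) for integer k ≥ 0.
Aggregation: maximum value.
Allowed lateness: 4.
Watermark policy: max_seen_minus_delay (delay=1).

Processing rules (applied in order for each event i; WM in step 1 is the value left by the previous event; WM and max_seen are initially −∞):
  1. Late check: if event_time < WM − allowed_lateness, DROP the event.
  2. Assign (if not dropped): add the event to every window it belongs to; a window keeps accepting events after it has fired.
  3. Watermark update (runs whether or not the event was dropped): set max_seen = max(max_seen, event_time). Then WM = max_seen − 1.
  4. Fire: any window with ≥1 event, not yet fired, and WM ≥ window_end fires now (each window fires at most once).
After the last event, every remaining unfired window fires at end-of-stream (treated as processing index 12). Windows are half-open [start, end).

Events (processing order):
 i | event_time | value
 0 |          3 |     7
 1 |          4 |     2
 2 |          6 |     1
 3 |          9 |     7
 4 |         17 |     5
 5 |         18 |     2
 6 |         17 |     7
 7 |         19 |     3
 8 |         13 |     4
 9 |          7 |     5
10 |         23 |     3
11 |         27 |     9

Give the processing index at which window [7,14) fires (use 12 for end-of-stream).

4

i=0 t=3 v=7: → [0,7); WM=2
i=1 t=4 v=2: → [0,7); WM=3
i=2 t=6 v=1: → [0,7); WM=5
i=3 t=9 v=7: → [7,14); WM=8; [0,7) fires=7
i=4 t=17 v=5: → [14,21); WM=16; [7,14) fires=7
i=5 t=18 v=2: → [14,21); WM=17
i=6 t=17 v=7: → [14,21); WM=17
i=7 t=19 v=3: → [14,21); WM=18
i=8 t=13 v=4: DROP (t<18-4); WM=18
i=9 t=7 v=5: DROP (t<18-4); WM=18
i=10 t=23 v=3: → [21,28); WM=22; [14,21) fires=7
i=11 t=27 v=9: → [21,28); WM=26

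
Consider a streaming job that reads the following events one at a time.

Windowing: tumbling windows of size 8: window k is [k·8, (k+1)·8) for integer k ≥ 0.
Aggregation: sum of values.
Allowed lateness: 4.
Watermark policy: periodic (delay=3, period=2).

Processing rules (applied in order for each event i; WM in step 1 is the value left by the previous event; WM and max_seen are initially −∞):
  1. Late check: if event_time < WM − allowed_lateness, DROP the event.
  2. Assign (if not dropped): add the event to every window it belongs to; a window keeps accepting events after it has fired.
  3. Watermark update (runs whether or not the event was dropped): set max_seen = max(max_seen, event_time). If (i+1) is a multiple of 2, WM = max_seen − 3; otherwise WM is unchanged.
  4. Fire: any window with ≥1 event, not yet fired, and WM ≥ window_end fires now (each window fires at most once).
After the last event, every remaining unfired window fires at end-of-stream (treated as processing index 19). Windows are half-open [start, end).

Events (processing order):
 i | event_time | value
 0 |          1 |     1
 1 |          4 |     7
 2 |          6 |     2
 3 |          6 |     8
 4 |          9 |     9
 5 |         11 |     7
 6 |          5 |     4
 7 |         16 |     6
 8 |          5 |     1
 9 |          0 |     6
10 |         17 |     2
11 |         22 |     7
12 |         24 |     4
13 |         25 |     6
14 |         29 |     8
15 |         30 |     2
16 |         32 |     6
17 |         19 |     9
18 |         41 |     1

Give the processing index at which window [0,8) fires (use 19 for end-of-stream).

5

i=0 t=1 v=1: → [0,8); WM=−∞
i=1 t=4 v=7: → [0,8); WM=1
i=2 t=6 v=2: → [0,8); WM=1
i=3 t=6 v=8: → [0,8); WM=3
i=4 t=9 v=9: → [8,16); WM=3
i=5 t=11 v=7: → [8,16); WM=8; [0,8) fires=18
i=6 t=5 v=4: → [0,8); WM=8
i=7 t=16 v=6: → [16,24); WM=13
i=8 t=5 v=1: DROP (t<13-4); WM=13
i=9 t=0 v=6: DROP (t<13-4); WM=13
i=10 t=17 v=2: → [16,24); WM=13
i=11 t=22 v=7: → [16,24); WM=19; [8,16) fires=16
i=12 t=24 v=4: → [24,32); WM=19
i=13 t=25 v=6: → [24,32); WM=22
i=14 t=29 v=8: → [24,32); WM=22
i=15 t=30 v=2: → [24,32); WM=27; [16,24) fires=15
i=16 t=32 v=6: → [32,40); WM=27
i=17 t=19 v=9: DROP (t<27-4); WM=29
i=18 t=41 v=1: → [40,48); WM=29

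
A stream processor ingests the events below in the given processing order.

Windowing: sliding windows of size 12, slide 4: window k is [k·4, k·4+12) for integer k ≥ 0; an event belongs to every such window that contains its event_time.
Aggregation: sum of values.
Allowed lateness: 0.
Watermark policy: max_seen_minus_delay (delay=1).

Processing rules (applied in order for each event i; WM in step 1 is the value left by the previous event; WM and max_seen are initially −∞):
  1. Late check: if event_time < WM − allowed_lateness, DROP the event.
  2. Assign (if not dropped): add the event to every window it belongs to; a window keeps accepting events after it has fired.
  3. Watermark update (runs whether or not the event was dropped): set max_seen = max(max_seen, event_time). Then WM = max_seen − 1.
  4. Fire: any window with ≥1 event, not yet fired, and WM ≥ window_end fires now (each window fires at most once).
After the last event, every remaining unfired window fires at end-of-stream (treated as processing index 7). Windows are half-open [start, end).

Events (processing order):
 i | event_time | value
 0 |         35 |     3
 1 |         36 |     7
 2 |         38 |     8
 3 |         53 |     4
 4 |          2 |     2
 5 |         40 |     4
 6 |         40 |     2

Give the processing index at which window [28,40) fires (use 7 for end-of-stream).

3

i=0 t=35 v=3: → [32,44),[28,40),[24,36); WM=34
i=1 t=36 v=7: → [36,48),[32,44),[28,40); WM=35
i=2 t=38 v=8: → [36,48),[32,44),[28,40); WM=37; [24,36) fires=3
i=3 t=53 v=4: → [52,64),[48,60),[44,56); WM=52; [28,40) fires=18 [32,44) fires=18 [36,48) fires=15
i=4 t=2 v=2: DROP (t<52-0); WM=52
i=5 t=40 v=4: DROP (t<52-0); WM=52
i=6 t=40 v=2: DROP (t<52-0); WM=52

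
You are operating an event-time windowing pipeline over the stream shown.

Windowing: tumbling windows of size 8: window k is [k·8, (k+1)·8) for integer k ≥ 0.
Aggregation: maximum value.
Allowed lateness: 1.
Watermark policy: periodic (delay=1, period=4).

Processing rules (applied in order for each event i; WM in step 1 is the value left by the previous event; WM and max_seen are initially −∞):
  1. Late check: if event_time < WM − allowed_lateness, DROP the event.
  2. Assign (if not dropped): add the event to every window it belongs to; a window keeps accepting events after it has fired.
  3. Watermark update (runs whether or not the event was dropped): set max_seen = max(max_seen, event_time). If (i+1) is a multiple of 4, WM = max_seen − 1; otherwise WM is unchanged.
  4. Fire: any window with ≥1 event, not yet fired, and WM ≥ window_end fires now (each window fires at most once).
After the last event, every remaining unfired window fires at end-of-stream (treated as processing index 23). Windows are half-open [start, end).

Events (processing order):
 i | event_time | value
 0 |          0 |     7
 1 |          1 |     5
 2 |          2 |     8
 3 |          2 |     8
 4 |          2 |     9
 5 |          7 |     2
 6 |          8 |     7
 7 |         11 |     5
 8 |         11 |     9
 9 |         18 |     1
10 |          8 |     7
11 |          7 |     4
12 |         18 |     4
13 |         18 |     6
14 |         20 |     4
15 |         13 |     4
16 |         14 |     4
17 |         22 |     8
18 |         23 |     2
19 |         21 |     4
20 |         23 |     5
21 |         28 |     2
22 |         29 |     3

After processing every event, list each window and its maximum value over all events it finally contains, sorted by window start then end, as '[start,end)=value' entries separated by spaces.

i=0 t=0 v=7: → [0,8); WM=−∞
i=1 t=1 v=5: → [0,8); WM=−∞
i=2 t=2 v=8: → [0,8); WM=−∞
i=3 t=2 v=8: → [0,8); WM=1
i=4 t=2 v=9: → [0,8); WM=1
i=5 t=7 v=2: → [0,8); WM=1
i=6 t=8 v=7: → [8,16); WM=1
i=7 t=11 v=5: → [8,16); WM=10; [0,8) fires=9
i=8 t=11 v=9: → [8,16); WM=10
i=9 t=18 v=1: → [16,24); WM=10
i=10 t=8 v=7: DROP (t<10-1); WM=10
i=11 t=7 v=4: DROP (t<10-1); WM=17; [8,16) fires=9
i=12 t=18 v=4: → [16,24); WM=17
i=13 t=18 v=6: → [16,24); WM=17
i=14 t=20 v=4: → [16,24); WM=17
i=15 t=13 v=4: DROP (t<17-1); WM=19
i=16 t=14 v=4: DROP (t<19-1); WM=19
i=17 t=22 v=8: → [16,24); WM=19
i=18 t=23 v=2: → [16,24); WM=19
i=19 t=21 v=4: → [16,24); WM=22
i=20 t=23 v=5: → [16,24); WM=22
i=21 t=28 v=2: → [24,32); WM=22
i=22 t=29 v=3: → [24,32); WM=22

[0,8)=9 [8,16)=9 [16,24)=8 [24,32)=3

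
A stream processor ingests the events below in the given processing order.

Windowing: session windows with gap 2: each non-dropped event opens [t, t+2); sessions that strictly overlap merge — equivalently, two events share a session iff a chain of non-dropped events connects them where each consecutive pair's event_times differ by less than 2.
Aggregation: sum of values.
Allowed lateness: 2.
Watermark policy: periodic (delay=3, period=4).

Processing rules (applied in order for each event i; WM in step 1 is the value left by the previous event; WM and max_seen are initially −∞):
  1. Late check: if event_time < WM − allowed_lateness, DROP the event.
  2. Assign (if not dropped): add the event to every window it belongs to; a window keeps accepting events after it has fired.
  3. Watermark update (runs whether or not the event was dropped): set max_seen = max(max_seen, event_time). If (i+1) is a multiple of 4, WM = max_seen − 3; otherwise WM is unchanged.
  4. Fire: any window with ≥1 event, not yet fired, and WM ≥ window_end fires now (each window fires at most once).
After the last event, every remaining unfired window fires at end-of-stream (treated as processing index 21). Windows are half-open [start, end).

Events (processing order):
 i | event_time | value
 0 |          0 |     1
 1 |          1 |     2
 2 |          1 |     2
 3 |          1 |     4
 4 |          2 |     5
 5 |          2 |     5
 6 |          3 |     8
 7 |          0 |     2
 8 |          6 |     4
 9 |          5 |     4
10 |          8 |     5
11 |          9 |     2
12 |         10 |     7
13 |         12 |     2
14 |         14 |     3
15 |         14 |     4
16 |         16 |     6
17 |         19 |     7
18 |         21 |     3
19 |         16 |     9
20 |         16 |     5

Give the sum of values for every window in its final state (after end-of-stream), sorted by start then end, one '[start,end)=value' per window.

i=0 t=0 v=1: → [0,2); WM=−∞
i=1 t=1 v=2: → [0,3); WM=−∞
i=2 t=1 v=2: → [0,3); WM=−∞
i=3 t=1 v=4: → [0,3); WM=-2
i=4 t=2 v=5: → [0,4); WM=-2
i=5 t=2 v=5: → [0,4); WM=-2
i=6 t=3 v=8: → [0,5); WM=-2
i=7 t=0 v=2: → [0,5); WM=0
i=8 t=6 v=4: → [6,8); WM=0
i=9 t=5 v=4: → [5,8); WM=0
i=10 t=8 v=5: → [8,10); WM=0
i=11 t=9 v=2: → [8,11); WM=6
i=12 t=10 v=7: → [8,12); WM=6
i=13 t=12 v=2: → [12,14); WM=6
i=14 t=14 v=3: → [14,16); WM=6
i=15 t=14 v=4: → [14,16); WM=11
i=16 t=16 v=6: → [16,18); WM=11
i=17 t=19 v=7: → [19,21); WM=11
i=18 t=21 v=3: → [21,23); WM=11
i=19 t=16 v=9: → [16,18); WM=18
i=20 t=16 v=5: → [16,18); WM=18

[0,5)=29 [5,8)=8 [8,12)=14 [12,14)=2 [14,16)=7 [16,18)=20 [19,21)=7 [21,23)=3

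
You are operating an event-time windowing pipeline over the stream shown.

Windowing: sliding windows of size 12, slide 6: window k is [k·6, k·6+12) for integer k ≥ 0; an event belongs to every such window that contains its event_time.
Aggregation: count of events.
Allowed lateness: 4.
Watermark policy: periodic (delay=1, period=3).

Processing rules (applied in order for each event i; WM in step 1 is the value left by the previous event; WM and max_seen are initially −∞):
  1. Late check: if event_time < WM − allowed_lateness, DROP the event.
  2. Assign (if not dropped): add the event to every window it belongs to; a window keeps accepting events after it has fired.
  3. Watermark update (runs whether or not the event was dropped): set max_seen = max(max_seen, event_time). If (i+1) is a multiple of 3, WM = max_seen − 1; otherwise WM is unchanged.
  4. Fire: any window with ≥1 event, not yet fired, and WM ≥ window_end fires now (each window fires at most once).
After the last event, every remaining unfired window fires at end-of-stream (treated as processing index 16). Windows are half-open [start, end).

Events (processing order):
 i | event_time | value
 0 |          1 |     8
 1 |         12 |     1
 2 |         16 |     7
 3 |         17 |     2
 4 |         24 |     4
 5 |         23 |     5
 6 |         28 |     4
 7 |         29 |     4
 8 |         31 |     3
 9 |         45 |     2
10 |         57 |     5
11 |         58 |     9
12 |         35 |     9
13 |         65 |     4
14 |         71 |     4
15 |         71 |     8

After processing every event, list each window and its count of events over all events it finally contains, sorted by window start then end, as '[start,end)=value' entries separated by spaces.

i=0 t=1 v=8: → [0,12); WM=−∞
i=1 t=12 v=1: → [12,24),[6,18); WM=−∞
i=2 t=16 v=7: → [12,24),[6,18); WM=15; [0,12) fires=1
i=3 t=17 v=2: → [12,24),[6,18); WM=15
i=4 t=24 v=4: → [24,36),[18,30); WM=15
i=5 t=23 v=5: → [18,30),[12,24); WM=23; [6,18) fires=3
i=6 t=28 v=4: → [24,36),[18,30); WM=23
i=7 t=29 v=4: → [24,36),[18,30); WM=23
i=8 t=31 v=3: → [30,42),[24,36); WM=30; [12,24) fires=4 [18,30) fires=4
i=9 t=45 v=2: → [42,54),[36,48); WM=30
i=10 t=57 v=5: → [54,66),[48,60); WM=30
i=11 t=58 v=9: → [54,66),[48,60); WM=57; [24,36) fires=4 [30,42) fires=1 [36,48) fires=1 [42,54) fires=1
i=12 t=35 v=9: DROP (t<57-4); WM=57
i=13 t=65 v=4: → [60,72),[54,66); WM=57
i=14 t=71 v=4: → [66,78),[60,72); WM=70; [48,60) fires=2 [54,66) fires=3
i=15 t=71 v=8: → [66,78),[60,72); WM=70

[0,12)=1 [6,18)=3 [12,24)=4 [18,30)=4 [24,36)=4 [30,42)=1 [36,48)=1 [42,54)=1 [48,60)=2 [54,66)=3 [60,72)=3 [66,78)=2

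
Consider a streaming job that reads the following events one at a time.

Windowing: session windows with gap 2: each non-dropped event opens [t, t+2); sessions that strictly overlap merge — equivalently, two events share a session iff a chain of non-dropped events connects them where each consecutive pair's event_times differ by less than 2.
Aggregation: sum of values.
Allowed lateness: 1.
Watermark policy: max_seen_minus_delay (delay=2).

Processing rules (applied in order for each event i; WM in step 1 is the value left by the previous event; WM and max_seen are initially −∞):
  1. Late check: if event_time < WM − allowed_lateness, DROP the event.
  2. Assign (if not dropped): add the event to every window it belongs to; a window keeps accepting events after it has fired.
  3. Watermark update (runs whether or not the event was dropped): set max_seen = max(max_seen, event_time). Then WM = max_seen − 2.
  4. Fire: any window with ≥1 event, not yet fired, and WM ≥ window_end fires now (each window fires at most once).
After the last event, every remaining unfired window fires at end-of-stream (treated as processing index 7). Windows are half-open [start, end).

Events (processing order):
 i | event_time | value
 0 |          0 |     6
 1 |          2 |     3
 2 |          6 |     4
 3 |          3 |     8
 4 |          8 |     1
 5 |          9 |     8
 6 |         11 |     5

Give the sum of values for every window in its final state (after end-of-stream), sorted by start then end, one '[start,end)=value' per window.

i=0 t=0 v=6: → [0,2); WM=-2
i=1 t=2 v=3: → [2,4); WM=0
i=2 t=6 v=4: → [6,8); WM=4
i=3 t=3 v=8: → [2,5); WM=4
i=4 t=8 v=1: → [8,10); WM=6
i=5 t=9 v=8: → [8,11); WM=7
i=6 t=11 v=5: → [11,13); WM=9

[0,2)=6 [2,5)=11 [6,8)=4 [8,11)=9 [11,13)=5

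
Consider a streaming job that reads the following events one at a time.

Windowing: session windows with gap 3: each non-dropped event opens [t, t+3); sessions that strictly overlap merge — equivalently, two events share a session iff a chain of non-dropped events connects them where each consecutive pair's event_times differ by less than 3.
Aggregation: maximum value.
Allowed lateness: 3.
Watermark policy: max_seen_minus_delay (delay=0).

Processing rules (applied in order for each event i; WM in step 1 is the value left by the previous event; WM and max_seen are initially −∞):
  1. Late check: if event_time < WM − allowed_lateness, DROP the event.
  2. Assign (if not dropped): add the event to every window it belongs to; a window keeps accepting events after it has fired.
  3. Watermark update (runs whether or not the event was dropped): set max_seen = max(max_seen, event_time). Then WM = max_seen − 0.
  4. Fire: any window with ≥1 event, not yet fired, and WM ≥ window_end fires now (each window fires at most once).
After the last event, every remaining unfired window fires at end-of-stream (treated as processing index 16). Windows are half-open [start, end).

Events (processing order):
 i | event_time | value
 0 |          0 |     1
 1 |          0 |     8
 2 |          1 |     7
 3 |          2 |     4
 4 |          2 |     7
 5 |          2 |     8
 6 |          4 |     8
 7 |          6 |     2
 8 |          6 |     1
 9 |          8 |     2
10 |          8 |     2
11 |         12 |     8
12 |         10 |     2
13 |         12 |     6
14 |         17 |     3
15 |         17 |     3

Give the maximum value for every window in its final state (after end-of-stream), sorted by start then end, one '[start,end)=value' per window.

[0,15)=8 [17,20)=3

i=0 t=0 v=1: → [0,3); WM=0
i=1 t=0 v=8: → [0,3); WM=0
i=2 t=1 v=7: → [0,4); WM=1
i=3 t=2 v=4: → [0,5); WM=2
i=4 t=2 v=7: → [0,5); WM=2
i=5 t=2 v=8: → [0,5); WM=2
i=6 t=4 v=8: → [0,7); WM=4
i=7 t=6 v=2: → [0,9); WM=6
i=8 t=6 v=1: → [0,9); WM=6
i=9 t=8 v=2: → [0,11); WM=8
i=10 t=8 v=2: → [0,11); WM=8
i=11 t=12 v=8: → [12,15); WM=12
i=12 t=10 v=2: → [0,15); WM=12
i=13 t=12 v=6: → [0,15); WM=12
i=14 t=17 v=3: → [17,20); WM=17
i=15 t=17 v=3: → [17,20); WM=17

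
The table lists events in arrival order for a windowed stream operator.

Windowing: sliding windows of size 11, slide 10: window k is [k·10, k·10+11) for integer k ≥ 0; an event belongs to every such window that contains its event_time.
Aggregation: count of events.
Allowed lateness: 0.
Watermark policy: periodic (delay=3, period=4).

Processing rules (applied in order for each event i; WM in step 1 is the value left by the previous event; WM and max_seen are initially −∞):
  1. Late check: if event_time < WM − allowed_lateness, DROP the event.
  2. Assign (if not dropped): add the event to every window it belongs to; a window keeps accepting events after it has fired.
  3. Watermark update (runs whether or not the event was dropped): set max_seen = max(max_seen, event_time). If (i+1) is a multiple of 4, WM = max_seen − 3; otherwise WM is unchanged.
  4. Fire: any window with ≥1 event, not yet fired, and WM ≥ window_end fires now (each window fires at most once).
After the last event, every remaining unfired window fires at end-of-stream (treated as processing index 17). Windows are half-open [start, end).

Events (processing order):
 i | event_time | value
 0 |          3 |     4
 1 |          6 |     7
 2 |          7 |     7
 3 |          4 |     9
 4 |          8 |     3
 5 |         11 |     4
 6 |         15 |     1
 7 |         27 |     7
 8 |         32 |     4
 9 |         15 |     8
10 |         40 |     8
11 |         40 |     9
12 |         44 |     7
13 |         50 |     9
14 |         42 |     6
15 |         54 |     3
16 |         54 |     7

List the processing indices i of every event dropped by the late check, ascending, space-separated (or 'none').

i=0 t=3 v=4: → [0,11); WM=−∞
i=1 t=6 v=7: → [0,11); WM=−∞
i=2 t=7 v=7: → [0,11); WM=−∞
i=3 t=4 v=9: → [0,11); WM=4
i=4 t=8 v=3: → [0,11); WM=4
i=5 t=11 v=4: → [10,21); WM=4
i=6 t=15 v=1: → [10,21); WM=4
i=7 t=27 v=7: → [20,31); WM=24; [0,11) fires=5 [10,21) fires=2
i=8 t=32 v=4: → [30,41); WM=24
i=9 t=15 v=8: DROP (t<24-0); WM=24
i=10 t=40 v=8: → [40,51),[30,41); WM=24
i=11 t=40 v=9: → [40,51),[30,41); WM=37; [20,31) fires=1
i=12 t=44 v=7: → [40,51); WM=37
i=13 t=50 v=9: → [50,61),[40,51); WM=37
i=14 t=42 v=6: → [40,51); WM=37
i=15 t=54 v=3: → [50,61); WM=51; [30,41) fires=3 [40,51) fires=5
i=16 t=54 v=7: → [50,61); WM=51

9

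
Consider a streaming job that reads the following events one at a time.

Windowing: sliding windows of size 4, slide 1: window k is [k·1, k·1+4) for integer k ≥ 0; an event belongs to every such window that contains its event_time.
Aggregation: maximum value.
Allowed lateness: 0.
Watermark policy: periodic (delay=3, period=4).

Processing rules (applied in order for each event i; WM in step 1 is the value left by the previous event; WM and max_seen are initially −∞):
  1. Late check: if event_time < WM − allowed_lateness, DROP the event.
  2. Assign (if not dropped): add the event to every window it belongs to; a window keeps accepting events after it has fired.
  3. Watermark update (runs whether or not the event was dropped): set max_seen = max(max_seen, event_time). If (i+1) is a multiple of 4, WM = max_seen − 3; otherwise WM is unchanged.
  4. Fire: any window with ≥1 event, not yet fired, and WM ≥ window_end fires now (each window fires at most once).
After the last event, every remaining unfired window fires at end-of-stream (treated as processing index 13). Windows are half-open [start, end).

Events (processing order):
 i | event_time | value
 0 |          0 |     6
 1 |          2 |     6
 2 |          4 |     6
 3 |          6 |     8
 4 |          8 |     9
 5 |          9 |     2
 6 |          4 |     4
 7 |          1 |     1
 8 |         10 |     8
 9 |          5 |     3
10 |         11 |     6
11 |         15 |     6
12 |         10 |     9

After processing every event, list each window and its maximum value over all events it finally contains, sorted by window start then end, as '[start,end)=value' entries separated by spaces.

[0,4)=6 [1,5)=6 [2,6)=6 [3,7)=8 [4,8)=8 [5,9)=9 [6,10)=9 [7,11)=9 [8,12)=9 [9,13)=8 [10,14)=8 [11,15)=6 [12,16)=6 [13,17)=6 [14,18)=6 [15,19)=6

i=0 t=0 v=6: → [0,4); WM=−∞
i=1 t=2 v=6: → [2,6),[1,5),[0,4); WM=−∞
i=2 t=4 v=6: → [4,8),[3,7),[2,6),[1,5); WM=−∞
i=3 t=6 v=8: → [6,10),[5,9),[4,8),[3,7); WM=3
i=4 t=8 v=9: → [8,12),[7,11),[6,10),[5,9); WM=3
i=5 t=9 v=2: → [9,13),[8,12),[7,11),[6,10); WM=3
i=6 t=4 v=4: → [4,8),[3,7),[2,6),[1,5); WM=3
i=7 t=1 v=1: DROP (t<3-0); WM=6; [0,4) fires=6 [1,5) fires=6 [2,6) fires=6
i=8 t=10 v=8: → [10,14),[9,13),[8,12),[7,11); WM=6
i=9 t=5 v=3: DROP (t<6-0); WM=6
i=10 t=11 v=6: → [11,15),[10,14),[9,13),[8,12); WM=6
i=11 t=15 v=6: → [15,19),[14,18),[13,17),[12,16); WM=12; [3,7) fires=8 [4,8) fires=8 [5,9) fires=9 [6,10) fires=9 [7,11) fires=9 [8,12) fires=9
i=12 t=10 v=9: DROP (t<12-0); WM=12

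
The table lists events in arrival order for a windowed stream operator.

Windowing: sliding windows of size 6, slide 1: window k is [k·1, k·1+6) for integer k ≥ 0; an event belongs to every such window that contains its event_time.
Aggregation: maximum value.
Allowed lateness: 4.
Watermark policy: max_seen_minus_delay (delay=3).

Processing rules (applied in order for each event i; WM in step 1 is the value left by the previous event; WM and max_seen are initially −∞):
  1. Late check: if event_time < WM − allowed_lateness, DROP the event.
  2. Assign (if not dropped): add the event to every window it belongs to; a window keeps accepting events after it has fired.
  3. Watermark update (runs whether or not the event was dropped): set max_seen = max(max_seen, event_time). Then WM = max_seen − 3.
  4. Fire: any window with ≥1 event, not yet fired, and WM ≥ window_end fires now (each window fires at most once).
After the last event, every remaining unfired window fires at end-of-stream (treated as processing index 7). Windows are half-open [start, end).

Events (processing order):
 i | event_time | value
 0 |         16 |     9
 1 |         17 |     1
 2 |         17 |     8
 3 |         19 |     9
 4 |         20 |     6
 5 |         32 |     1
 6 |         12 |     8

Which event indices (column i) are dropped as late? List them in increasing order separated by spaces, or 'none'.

i=0 t=16 v=9: → [16,22),[15,21),[14,20),[13,19),[12,18),[11,17); WM=13
i=1 t=17 v=1: → [17,23),[16,22),[15,21),[14,20),[13,19),[12,18); WM=14
i=2 t=17 v=8: → [17,23),[16,22),[15,21),[14,20),[13,19),[12,18); WM=14
i=3 t=19 v=9: → [19,25),[18,24),[17,23),[16,22),[15,21),[14,20); WM=16
i=4 t=20 v=6: → [20,26),[19,25),[18,24),[17,23),[16,22),[15,21); WM=17; [11,17) fires=9
i=5 t=32 v=1: → [32,38),[31,37),[30,36),[29,35),[28,34),[27,33); WM=29; [12,18) fires=9 [13,19) fires=9 [14,20) fires=9 [15,21) fires=9 [16,22) fires=9 [17,23) fires=9 [18,24) fires=9 [19,25) fires=9 [20,26) fires=6
i=6 t=12 v=8: DROP (t<29-4); WM=29

6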